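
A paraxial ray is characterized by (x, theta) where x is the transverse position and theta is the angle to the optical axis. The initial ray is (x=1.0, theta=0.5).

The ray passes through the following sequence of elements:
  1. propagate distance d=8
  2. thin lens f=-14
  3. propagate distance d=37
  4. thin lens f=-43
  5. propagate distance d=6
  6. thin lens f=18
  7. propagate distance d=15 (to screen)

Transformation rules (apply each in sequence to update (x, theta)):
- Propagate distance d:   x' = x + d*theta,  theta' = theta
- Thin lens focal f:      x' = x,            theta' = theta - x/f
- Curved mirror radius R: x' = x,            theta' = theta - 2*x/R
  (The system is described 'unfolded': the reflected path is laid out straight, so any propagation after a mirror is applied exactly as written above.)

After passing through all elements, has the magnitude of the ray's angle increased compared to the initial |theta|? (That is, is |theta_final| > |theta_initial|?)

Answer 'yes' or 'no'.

Answer: yes

Derivation:
Initial: x=1.0000 theta=0.5000
After 1 (propagate distance d=8): x=5.0000 theta=0.5000
After 2 (thin lens f=-14): x=5.0000 theta=6/7 (≈0.8571)
After 3 (propagate distance d=37): x=257/7 (≈36.7143) theta=6/7 (≈0.8571)
After 4 (thin lens f=-43): x=257/7 (≈36.7143) theta=515/301 (≈1.7110)
After 5 (propagate distance d=6): x=14141/301 (≈46.9801) theta=515/301 (≈1.7110)
After 6 (thin lens f=18): x=14141/301 (≈46.9801) theta=-4871/5418 (≈-0.8990)
After 7 (propagate distance d=15 (to screen)): x=60491/1806 (≈33.4945) theta=-4871/5418 (≈-0.8990)
|theta_initial|=0.5000 |theta_final|=4871/5418 (≈0.8990) -> increased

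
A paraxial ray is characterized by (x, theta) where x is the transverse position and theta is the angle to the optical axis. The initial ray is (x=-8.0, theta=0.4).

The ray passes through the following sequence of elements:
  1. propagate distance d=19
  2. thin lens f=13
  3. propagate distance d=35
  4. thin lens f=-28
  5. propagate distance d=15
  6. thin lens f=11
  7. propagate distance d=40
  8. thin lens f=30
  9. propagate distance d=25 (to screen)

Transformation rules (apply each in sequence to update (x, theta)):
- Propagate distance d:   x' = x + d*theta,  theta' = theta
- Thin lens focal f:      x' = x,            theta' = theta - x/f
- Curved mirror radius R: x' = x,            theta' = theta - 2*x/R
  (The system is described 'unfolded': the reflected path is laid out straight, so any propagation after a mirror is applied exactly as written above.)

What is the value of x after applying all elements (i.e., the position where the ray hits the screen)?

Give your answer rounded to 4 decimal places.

Initial: x=-8.0000 theta=0.4000
After 1 (propagate distance d=19): x=-0.4000 theta=0.4000
After 2 (thin lens f=13): x=-0.4000 theta=28/65 (≈0.4308)
After 3 (propagate distance d=35): x=954/65 (≈14.6769) theta=28/65 (≈0.4308)
After 4 (thin lens f=-28): x=954/65 (≈14.6769) theta=869/910 (≈0.9549)
After 5 (propagate distance d=15): x=26391/910 (≈29.0011) theta=869/910 (≈0.9549)
After 6 (thin lens f=11): x=26391/910 (≈29.0011) theta=-8416/5005 (≈-1.6815)
After 7 (propagate distance d=40): x=-382979/10010 (≈-38.2596) theta=-8416/5005 (≈-1.6815)
After 8 (thin lens f=30): x=-382979/10010 (≈-38.2596) theta=-121981/300300 (≈-0.4062)
After 9 (propagate distance d=25 (to screen)): x=-415397/8580 (≈-48.4146) theta=-121981/300300 (≈-0.4062)
Rounded to 4 decimal places: x = -48.4146

Answer: -48.4146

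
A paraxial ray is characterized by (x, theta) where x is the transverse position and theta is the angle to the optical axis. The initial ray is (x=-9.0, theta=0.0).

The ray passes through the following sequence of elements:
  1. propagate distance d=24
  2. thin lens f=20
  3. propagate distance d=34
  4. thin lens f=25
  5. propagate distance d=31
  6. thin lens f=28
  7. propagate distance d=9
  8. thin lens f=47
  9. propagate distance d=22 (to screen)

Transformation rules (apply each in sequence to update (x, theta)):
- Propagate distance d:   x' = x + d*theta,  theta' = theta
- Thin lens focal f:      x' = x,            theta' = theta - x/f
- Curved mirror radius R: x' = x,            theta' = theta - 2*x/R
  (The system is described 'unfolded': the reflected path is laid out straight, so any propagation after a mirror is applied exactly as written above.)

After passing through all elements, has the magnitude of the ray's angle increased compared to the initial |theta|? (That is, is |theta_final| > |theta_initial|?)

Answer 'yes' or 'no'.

Answer: yes

Derivation:
Initial: x=-9.0000 theta=0.0000
After 1 (propagate distance d=24): x=-9.0000 theta=0.0000
After 2 (thin lens f=20): x=-9.0000 theta=0.4500
After 3 (propagate distance d=34): x=6.3000 theta=0.4500
After 4 (thin lens f=25): x=6.3000 theta=0.1980
After 5 (propagate distance d=31): x=12.4380 theta=0.1980
After 6 (thin lens f=28): x=12.4380 theta=-3447/14000 (≈-0.2462)
After 7 (propagate distance d=9): x=143109/14000 (≈10.2221) theta=-3447/14000 (≈-0.2462)
After 8 (thin lens f=47): x=143109/14000 (≈10.2221) theta=-152559/329000 (≈-0.4637)
After 9 (propagate distance d=22 (to screen)): x=13527/658000 (≈0.0206) theta=-152559/329000 (≈-0.4637)
|theta_initial|=0.0000 |theta_final|=152559/329000 (≈0.4637) -> increased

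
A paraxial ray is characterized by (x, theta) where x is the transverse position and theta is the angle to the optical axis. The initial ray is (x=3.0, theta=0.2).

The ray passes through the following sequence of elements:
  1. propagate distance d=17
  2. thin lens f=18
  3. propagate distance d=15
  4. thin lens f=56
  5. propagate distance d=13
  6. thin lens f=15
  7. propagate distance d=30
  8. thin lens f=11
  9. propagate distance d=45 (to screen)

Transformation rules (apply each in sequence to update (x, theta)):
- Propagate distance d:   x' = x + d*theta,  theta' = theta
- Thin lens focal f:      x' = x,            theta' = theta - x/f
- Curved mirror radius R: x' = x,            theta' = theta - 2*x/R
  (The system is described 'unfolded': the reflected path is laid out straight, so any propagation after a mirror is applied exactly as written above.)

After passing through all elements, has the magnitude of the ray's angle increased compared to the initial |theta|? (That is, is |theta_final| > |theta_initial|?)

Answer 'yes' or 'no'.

Initial: x=3.0000 theta=0.2000
After 1 (propagate distance d=17): x=6.4000 theta=0.2000
After 2 (thin lens f=18): x=6.4000 theta=-7/45 (≈-0.1556)
After 3 (propagate distance d=15): x=61/15 (≈4.0667) theta=-7/45 (≈-0.1556)
After 4 (thin lens f=56): x=61/15 (≈4.0667) theta=-115/504 (≈-0.2282)
After 5 (propagate distance d=13): x=2773/2520 (≈1.1004) theta=-115/504 (≈-0.2282)
After 6 (thin lens f=15): x=2773/2520 (≈1.1004) theta=-5699/18900 (≈-0.3015)
After 7 (propagate distance d=30): x=-20023/2520 (≈-7.9456) theta=-5699/18900 (≈-0.3015)
After 8 (thin lens f=11): x=-20023/2520 (≈-7.9456) theta=174967/415800 (≈0.4208)
After 9 (propagate distance d=45 (to screen)): x=38081/3465 (≈10.9902) theta=174967/415800 (≈0.4208)
|theta_initial|=0.2000 |theta_final|=174967/415800 (≈0.4208) -> increased

Answer: yes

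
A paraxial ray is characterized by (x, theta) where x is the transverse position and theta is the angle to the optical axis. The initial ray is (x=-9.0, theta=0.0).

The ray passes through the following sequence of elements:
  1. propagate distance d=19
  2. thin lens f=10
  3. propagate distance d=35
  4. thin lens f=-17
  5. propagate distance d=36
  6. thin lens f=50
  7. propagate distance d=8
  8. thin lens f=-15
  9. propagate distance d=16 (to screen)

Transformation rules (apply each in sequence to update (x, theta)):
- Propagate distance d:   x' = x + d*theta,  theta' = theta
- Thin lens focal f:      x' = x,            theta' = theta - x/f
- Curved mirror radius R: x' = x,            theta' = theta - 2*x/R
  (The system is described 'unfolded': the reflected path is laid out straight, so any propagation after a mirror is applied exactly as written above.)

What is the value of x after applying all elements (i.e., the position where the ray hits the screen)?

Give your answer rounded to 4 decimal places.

Initial: x=-9.0000 theta=0.0000
After 1 (propagate distance d=19): x=-9.0000 theta=0.0000
After 2 (thin lens f=10): x=-9.0000 theta=0.9000
After 3 (propagate distance d=35): x=22.5000 theta=0.9000
After 4 (thin lens f=-17): x=22.5000 theta=189/85 (≈2.2235)
After 5 (propagate distance d=36): x=17433/170 (≈102.5471) theta=189/85 (≈2.2235)
After 6 (thin lens f=50): x=17433/170 (≈102.5471) theta=1467/8500 (≈0.1726)
After 7 (propagate distance d=8): x=441693/4250 (≈103.9278) theta=1467/8500 (≈0.1726)
After 8 (thin lens f=-15): x=441693/4250 (≈103.9278) theta=301797/42500 (≈7.1011)
After 9 (propagate distance d=16 (to screen)): x=4622841/21250 (≈217.5455) theta=301797/42500 (≈7.1011)
Rounded to 4 decimal places: x = 217.5455

Answer: 217.5455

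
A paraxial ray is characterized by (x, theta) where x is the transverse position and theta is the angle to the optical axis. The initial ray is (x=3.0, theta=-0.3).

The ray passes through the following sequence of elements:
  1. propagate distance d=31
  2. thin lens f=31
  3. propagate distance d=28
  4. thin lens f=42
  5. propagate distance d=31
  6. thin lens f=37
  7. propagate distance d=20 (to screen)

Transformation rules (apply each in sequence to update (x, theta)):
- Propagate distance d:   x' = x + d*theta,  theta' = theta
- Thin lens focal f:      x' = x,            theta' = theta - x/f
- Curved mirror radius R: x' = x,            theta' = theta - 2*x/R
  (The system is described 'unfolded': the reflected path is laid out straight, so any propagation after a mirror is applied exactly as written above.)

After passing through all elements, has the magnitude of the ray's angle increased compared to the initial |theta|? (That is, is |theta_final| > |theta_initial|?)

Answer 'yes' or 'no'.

Initial: x=3.0000 theta=-0.3000
After 1 (propagate distance d=31): x=-6.3000 theta=-0.3000
After 2 (thin lens f=31): x=-6.3000 theta=-3/31 (≈-0.0968)
After 3 (propagate distance d=28): x=-2793/310 (≈-9.0097) theta=-3/31 (≈-0.0968)
After 4 (thin lens f=42): x=-2793/310 (≈-9.0097) theta=73/620 (≈0.1177)
After 5 (propagate distance d=31): x=-3323/620 (≈-5.3597) theta=73/620 (≈0.1177)
After 6 (thin lens f=37): x=-3323/620 (≈-5.3597) theta=1506/5735 (≈0.2626)
After 7 (propagate distance d=20 (to screen)): x=-2471/22940 (≈-0.1077) theta=1506/5735 (≈0.2626)
|theta_initial|=0.3000 |theta_final|=1506/5735 (≈0.2626) -> not increased

Answer: no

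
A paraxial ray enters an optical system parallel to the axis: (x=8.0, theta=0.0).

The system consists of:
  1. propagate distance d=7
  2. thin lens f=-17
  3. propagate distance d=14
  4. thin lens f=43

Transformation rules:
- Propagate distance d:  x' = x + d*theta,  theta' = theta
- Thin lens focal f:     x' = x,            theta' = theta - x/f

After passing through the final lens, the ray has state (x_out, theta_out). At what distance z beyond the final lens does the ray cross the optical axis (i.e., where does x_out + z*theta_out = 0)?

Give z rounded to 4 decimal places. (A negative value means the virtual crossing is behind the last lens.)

Initial: x=8.0000 theta=0.0000
After 1 (propagate distance d=7): x=8.0000 theta=0.0000
After 2 (thin lens f=-17): x=8.0000 theta=8/17 (≈0.4706)
After 3 (propagate distance d=14): x=248/17 (≈14.5882) theta=8/17 (≈0.4706)
After 4 (thin lens f=43): x=248/17 (≈14.5882) theta=96/731 (≈0.1313)
z_focus = -x_out/theta_out = -(248/17)/(96/731) = -1333/12 ≈ -111.0833
Rounded to 4 decimal places: z = -111.0833

Answer: -111.0833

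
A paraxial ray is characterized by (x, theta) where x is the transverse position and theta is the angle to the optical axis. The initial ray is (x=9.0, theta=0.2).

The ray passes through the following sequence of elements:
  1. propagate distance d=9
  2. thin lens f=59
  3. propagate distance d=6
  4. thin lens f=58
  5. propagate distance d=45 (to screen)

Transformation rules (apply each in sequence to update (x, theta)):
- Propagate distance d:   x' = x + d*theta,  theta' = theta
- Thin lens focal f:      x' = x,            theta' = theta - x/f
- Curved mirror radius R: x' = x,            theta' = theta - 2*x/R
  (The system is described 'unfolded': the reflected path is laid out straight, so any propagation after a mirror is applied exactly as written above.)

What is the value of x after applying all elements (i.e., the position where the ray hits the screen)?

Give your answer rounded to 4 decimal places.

Answer: 3.2062

Derivation:
Initial: x=9.0000 theta=0.2000
After 1 (propagate distance d=9): x=10.8000 theta=0.2000
After 2 (thin lens f=59): x=10.8000 theta=1/59 (≈0.0169)
After 3 (propagate distance d=6): x=3216/295 (≈10.9017) theta=1/59 (≈0.0169)
After 4 (thin lens f=58): x=3216/295 (≈10.9017) theta=-1463/8555 (≈-0.1710)
After 5 (propagate distance d=45 (to screen)): x=27429/8555 (≈3.2062) theta=-1463/8555 (≈-0.1710)
Rounded to 4 decimal places: x = 3.2062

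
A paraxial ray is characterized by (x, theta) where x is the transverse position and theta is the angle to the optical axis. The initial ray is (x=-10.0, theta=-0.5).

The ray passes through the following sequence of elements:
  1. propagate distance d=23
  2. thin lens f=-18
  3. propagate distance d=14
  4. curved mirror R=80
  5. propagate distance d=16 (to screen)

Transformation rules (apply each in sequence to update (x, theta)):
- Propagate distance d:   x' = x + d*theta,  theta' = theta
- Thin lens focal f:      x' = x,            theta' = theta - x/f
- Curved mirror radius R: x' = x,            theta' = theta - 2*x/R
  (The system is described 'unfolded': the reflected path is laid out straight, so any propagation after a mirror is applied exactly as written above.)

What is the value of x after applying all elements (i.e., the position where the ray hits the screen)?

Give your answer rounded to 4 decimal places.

Initial: x=-10.0000 theta=-0.5000
After 1 (propagate distance d=23): x=-21.5000 theta=-0.5000
After 2 (thin lens f=-18): x=-21.5000 theta=-61/36 (≈-1.6944)
After 3 (propagate distance d=14): x=-407/9 (≈-45.2222) theta=-61/36 (≈-1.6944)
After 4 (curved mirror R=80): x=-407/9 (≈-45.2222) theta=-203/360 (≈-0.5639)
After 5 (propagate distance d=16 (to screen)): x=-2441/45 (≈-54.2444) theta=-203/360 (≈-0.5639)
Rounded to 4 decimal places: x = -54.2444

Answer: -54.2444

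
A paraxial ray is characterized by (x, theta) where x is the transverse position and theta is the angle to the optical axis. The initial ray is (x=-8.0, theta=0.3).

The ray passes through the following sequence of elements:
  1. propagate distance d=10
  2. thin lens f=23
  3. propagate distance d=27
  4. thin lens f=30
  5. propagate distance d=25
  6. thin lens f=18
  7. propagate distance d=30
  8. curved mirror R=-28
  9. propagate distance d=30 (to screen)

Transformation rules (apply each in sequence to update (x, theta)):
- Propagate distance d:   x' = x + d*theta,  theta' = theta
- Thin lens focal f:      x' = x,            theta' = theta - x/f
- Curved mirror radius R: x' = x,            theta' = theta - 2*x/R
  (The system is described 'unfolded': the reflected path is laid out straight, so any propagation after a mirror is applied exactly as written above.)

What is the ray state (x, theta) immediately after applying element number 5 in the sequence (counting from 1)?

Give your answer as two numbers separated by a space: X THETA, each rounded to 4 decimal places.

Answer: 14.4297 0.2184

Derivation:
Initial: x=-8.0000 theta=0.3000
After 1 (propagate distance d=10): x=-5.0000 theta=0.3000
After 2 (thin lens f=23): x=-5.0000 theta=119/230 (≈0.5174)
After 3 (propagate distance d=27): x=2063/230 (≈8.9696) theta=119/230 (≈0.5174)
After 4 (thin lens f=30): x=2063/230 (≈8.9696) theta=1507/6900 (≈0.2184)
After 5 (propagate distance d=25): x=19913/1380 (≈14.4297) theta=1507/6900 (≈0.2184)
Rounded to 4 decimal places: x = 14.4297, theta = 0.2184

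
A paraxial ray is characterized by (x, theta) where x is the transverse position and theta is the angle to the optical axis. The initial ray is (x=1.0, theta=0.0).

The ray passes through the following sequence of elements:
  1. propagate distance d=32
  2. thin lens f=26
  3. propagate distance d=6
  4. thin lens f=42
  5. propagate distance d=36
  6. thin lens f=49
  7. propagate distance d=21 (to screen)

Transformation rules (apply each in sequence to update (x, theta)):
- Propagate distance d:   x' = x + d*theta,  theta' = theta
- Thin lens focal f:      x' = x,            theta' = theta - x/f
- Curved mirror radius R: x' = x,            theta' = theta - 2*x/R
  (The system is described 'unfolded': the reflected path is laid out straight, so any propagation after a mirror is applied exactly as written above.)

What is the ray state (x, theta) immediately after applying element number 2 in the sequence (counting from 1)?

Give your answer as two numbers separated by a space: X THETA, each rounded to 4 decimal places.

Initial: x=1.0000 theta=0.0000
After 1 (propagate distance d=32): x=1.0000 theta=0.0000
After 2 (thin lens f=26): x=1.0000 theta=-1/26 (≈-0.0385)
Rounded to 4 decimal places: x = 1.0000, theta = -0.0385

Answer: 1.0000 -0.0385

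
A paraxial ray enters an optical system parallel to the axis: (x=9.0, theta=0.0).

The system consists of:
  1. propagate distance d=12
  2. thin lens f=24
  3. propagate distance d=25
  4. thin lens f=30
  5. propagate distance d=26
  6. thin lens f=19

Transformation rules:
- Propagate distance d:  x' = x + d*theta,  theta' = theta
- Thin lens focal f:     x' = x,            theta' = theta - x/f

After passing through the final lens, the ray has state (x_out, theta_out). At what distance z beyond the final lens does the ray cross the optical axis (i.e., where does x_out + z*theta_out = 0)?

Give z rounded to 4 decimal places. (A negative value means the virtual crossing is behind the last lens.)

Answer: 63.9313

Derivation:
Initial: x=9.0000 theta=0.0000
After 1 (propagate distance d=12): x=9.0000 theta=0.0000
After 2 (thin lens f=24): x=9.0000 theta=-0.3750
After 3 (propagate distance d=25): x=-0.3750 theta=-0.3750
After 4 (thin lens f=30): x=-0.3750 theta=-0.3625
After 5 (propagate distance d=26): x=-9.8000 theta=-0.3625
After 6 (thin lens f=19): x=-9.8000 theta=233/1520 (≈0.1533)
z_focus = -x_out/theta_out = -(-9.8000)/(233/1520) = 14896/233 ≈ 63.9313
Rounded to 4 decimal places: z = 63.9313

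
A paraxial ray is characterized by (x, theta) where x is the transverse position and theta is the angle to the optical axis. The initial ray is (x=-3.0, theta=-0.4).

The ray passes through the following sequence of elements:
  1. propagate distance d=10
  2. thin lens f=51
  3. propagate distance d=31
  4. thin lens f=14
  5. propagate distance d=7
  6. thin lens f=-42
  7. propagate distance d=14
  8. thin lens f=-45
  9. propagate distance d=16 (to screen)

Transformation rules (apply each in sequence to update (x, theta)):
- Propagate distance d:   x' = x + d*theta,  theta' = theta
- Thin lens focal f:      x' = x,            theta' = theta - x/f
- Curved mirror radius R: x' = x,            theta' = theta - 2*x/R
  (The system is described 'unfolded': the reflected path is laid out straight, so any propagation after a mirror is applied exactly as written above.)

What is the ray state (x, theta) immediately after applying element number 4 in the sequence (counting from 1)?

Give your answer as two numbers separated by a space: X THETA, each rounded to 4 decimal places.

Answer: -15.1451 0.8190

Derivation:
Initial: x=-3.0000 theta=-0.4000
After 1 (propagate distance d=10): x=-7.0000 theta=-0.4000
After 2 (thin lens f=51): x=-7.0000 theta=-67/255 (≈-0.2627)
After 3 (propagate distance d=31): x=-3862/255 (≈-15.1451) theta=-67/255 (≈-0.2627)
After 4 (thin lens f=14): x=-3862/255 (≈-15.1451) theta=86/105 (≈0.8190)
Rounded to 4 decimal places: x = -15.1451, theta = 0.8190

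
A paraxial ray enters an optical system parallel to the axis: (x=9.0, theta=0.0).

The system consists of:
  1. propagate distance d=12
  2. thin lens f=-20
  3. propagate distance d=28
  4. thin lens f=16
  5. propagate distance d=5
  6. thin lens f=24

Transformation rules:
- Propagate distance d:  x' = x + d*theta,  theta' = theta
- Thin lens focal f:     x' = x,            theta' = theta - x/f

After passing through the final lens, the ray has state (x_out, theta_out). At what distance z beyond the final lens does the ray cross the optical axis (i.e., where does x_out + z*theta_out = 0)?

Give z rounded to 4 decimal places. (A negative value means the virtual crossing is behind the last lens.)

Initial: x=9.0000 theta=0.0000
After 1 (propagate distance d=12): x=9.0000 theta=0.0000
After 2 (thin lens f=-20): x=9.0000 theta=0.4500
After 3 (propagate distance d=28): x=21.6000 theta=0.4500
After 4 (thin lens f=16): x=21.6000 theta=-0.9000
After 5 (propagate distance d=5): x=17.1000 theta=-0.9000
After 6 (thin lens f=24): x=17.1000 theta=-1.6125
z_focus = -x_out/theta_out = -(17.1000)/(-1.6125) = 456/43 ≈ 10.6047
Rounded to 4 decimal places: z = 10.6047

Answer: 10.6047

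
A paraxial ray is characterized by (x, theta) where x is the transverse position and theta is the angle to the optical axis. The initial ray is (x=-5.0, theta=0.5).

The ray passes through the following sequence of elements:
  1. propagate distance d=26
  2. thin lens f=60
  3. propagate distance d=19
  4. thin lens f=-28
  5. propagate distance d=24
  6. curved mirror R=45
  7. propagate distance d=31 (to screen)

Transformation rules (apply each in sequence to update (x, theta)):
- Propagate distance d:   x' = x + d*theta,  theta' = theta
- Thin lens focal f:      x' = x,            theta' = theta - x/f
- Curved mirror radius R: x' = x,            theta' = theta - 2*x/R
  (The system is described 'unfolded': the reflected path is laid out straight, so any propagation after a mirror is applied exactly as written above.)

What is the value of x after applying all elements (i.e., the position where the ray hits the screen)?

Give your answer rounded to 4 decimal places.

Initial: x=-5.0000 theta=0.5000
After 1 (propagate distance d=26): x=8.0000 theta=0.5000
After 2 (thin lens f=60): x=8.0000 theta=11/30 (≈0.3667)
After 3 (propagate distance d=19): x=449/30 (≈14.9667) theta=11/30 (≈0.3667)
After 4 (thin lens f=-28): x=449/30 (≈14.9667) theta=757/840 (≈0.9012)
After 5 (propagate distance d=24): x=1537/42 (≈36.5952) theta=757/840 (≈0.9012)
After 6 (curved mirror R=45): x=1537/42 (≈36.5952) theta=-5483/7560 (≈-0.7253)
After 7 (propagate distance d=31 (to screen)): x=15241/1080 (≈14.1120) theta=-5483/7560 (≈-0.7253)
Rounded to 4 decimal places: x = 14.1120

Answer: 14.1120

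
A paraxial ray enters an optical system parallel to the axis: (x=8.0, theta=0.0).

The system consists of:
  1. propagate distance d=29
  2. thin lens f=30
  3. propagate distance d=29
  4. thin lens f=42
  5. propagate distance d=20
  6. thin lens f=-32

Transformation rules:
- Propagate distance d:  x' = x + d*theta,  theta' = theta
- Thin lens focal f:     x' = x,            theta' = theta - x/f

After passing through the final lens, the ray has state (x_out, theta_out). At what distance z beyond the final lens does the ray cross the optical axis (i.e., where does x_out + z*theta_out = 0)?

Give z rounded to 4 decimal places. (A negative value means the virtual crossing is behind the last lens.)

Answer: -11.9307

Derivation:
Initial: x=8.0000 theta=0.0000
After 1 (propagate distance d=29): x=8.0000 theta=0.0000
After 2 (thin lens f=30): x=8.0000 theta=-4/15 (≈-0.2667)
After 3 (propagate distance d=29): x=4/15 (≈0.2667) theta=-4/15 (≈-0.2667)
After 4 (thin lens f=42): x=4/15 (≈0.2667) theta=-86/315 (≈-0.2730)
After 5 (propagate distance d=20): x=-1636/315 (≈-5.1937) theta=-86/315 (≈-0.2730)
After 6 (thin lens f=-32): x=-1636/315 (≈-5.1937) theta=-1097/2520 (≈-0.4353)
z_focus = -x_out/theta_out = -(-1636/315)/(-1097/2520) = -13088/1097 ≈ -11.9307
Rounded to 4 decimal places: z = -11.9307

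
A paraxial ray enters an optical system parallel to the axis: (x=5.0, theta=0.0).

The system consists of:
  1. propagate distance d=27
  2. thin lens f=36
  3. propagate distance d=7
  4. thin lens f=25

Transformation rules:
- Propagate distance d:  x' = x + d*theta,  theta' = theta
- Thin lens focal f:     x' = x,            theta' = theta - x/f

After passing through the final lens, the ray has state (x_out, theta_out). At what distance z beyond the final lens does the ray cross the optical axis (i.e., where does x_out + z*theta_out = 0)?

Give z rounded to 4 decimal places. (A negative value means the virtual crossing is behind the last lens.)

Answer: 13.4259

Derivation:
Initial: x=5.0000 theta=0.0000
After 1 (propagate distance d=27): x=5.0000 theta=0.0000
After 2 (thin lens f=36): x=5.0000 theta=-5/36 (≈-0.1389)
After 3 (propagate distance d=7): x=145/36 (≈4.0278) theta=-5/36 (≈-0.1389)
After 4 (thin lens f=25): x=145/36 (≈4.0278) theta=-0.3000
z_focus = -x_out/theta_out = -(145/36)/(-0.3000) = 725/54 ≈ 13.4259
Rounded to 4 decimal places: z = 13.4259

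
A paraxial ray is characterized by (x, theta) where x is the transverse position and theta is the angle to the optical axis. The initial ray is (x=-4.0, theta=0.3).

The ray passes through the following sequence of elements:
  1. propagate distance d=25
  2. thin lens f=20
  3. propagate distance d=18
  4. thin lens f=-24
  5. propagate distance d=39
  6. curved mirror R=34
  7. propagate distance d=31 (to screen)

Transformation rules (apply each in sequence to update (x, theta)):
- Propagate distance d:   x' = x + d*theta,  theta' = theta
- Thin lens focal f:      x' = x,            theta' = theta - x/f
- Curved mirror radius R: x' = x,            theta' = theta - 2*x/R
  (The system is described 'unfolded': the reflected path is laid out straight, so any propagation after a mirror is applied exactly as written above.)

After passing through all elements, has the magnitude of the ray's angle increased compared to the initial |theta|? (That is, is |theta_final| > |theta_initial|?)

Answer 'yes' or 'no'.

Answer: yes

Derivation:
Initial: x=-4.0000 theta=0.3000
After 1 (propagate distance d=25): x=3.5000 theta=0.3000
After 2 (thin lens f=20): x=3.5000 theta=0.1250
After 3 (propagate distance d=18): x=5.7500 theta=0.1250
After 4 (thin lens f=-24): x=5.7500 theta=35/96 (≈0.3646)
After 5 (propagate distance d=39): x=639/32 (≈19.9688) theta=35/96 (≈0.3646)
After 6 (curved mirror R=34): x=639/32 (≈19.9688) theta=-661/816 (≈-0.8100)
After 7 (propagate distance d=31 (to screen)): x=-8393/1632 (≈-5.1428) theta=-661/816 (≈-0.8100)
|theta_initial|=0.3000 |theta_final|=661/816 (≈0.8100) -> increased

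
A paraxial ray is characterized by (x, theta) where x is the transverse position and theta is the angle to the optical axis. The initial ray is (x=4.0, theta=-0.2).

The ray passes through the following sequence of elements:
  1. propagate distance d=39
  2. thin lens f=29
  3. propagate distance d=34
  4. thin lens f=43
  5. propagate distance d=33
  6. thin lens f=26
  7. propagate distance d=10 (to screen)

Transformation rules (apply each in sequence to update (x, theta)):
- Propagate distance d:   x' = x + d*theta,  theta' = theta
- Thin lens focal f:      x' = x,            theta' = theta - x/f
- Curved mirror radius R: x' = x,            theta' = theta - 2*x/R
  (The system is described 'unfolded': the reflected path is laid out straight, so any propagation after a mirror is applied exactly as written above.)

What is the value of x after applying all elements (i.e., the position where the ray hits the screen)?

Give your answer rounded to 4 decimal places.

Initial: x=4.0000 theta=-0.2000
After 1 (propagate distance d=39): x=-3.8000 theta=-0.2000
After 2 (thin lens f=29): x=-3.8000 theta=-2/29 (≈-0.0690)
After 3 (propagate distance d=34): x=-891/145 (≈-6.1448) theta=-2/29 (≈-0.0690)
After 4 (thin lens f=43): x=-891/145 (≈-6.1448) theta=461/6235 (≈0.0739)
After 5 (propagate distance d=33): x=-4620/1247 (≈-3.7049) theta=461/6235 (≈0.0739)
After 6 (thin lens f=26): x=-4620/1247 (≈-3.7049) theta=17543/81055 (≈0.2164)
After 7 (propagate distance d=10 (to screen)): x=-24974/16211 (≈-1.5406) theta=17543/81055 (≈0.2164)
Rounded to 4 decimal places: x = -1.5406

Answer: -1.5406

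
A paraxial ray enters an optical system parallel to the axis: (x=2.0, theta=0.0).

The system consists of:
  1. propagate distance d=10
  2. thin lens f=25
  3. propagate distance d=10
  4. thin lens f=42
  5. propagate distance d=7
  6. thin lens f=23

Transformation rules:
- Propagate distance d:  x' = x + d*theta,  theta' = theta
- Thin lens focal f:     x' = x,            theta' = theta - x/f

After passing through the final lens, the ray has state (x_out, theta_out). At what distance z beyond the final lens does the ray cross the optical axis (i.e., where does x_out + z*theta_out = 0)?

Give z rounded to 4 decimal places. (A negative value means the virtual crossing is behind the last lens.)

Initial: x=2.0000 theta=0.0000
After 1 (propagate distance d=10): x=2.0000 theta=0.0000
After 2 (thin lens f=25): x=2.0000 theta=-0.0800
After 3 (propagate distance d=10): x=1.2000 theta=-0.0800
After 4 (thin lens f=42): x=1.2000 theta=-19/175 (≈-0.1086)
After 5 (propagate distance d=7): x=0.4400 theta=-19/175 (≈-0.1086)
After 6 (thin lens f=23): x=0.4400 theta=-514/4025 (≈-0.1277)
z_focus = -x_out/theta_out = -(0.4400)/(-514/4025) = 1771/514 ≈ 3.4455
Rounded to 4 decimal places: z = 3.4455

Answer: 3.4455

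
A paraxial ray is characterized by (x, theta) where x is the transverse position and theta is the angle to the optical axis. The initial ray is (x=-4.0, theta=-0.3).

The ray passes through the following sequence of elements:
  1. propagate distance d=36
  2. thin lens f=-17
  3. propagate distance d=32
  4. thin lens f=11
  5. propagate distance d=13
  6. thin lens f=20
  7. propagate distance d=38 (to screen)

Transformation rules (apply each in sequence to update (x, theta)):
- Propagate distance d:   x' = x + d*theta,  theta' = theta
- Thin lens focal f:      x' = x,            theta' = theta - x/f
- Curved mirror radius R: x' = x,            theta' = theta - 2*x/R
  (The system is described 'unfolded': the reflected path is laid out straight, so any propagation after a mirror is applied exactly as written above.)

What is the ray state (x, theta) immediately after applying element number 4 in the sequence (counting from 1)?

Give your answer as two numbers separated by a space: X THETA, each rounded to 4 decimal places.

Initial: x=-4.0000 theta=-0.3000
After 1 (propagate distance d=36): x=-14.8000 theta=-0.3000
After 2 (thin lens f=-17): x=-14.8000 theta=-199/170 (≈-1.1706)
After 3 (propagate distance d=32): x=-4442/85 (≈-52.2588) theta=-199/170 (≈-1.1706)
After 4 (thin lens f=11): x=-4442/85 (≈-52.2588) theta=1339/374 (≈3.5802)
Rounded to 4 decimal places: x = -52.2588, theta = 3.5802

Answer: -52.2588 3.5802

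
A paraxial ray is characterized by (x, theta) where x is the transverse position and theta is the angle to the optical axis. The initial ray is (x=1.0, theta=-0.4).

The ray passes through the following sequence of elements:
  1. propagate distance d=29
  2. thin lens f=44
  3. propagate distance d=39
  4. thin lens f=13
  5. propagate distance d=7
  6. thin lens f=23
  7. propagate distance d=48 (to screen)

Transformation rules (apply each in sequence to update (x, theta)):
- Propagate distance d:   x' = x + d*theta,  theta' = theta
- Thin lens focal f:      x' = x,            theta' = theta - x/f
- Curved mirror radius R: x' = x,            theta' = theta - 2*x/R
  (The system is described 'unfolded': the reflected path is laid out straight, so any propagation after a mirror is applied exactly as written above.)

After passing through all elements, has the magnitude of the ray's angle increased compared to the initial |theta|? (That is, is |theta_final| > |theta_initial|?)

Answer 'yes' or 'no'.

Initial: x=1.0000 theta=-0.4000
After 1 (propagate distance d=29): x=-10.6000 theta=-0.4000
After 2 (thin lens f=44): x=-10.6000 theta=-7/44 (≈-0.1591)
After 3 (propagate distance d=39): x=-3697/220 (≈-16.8045) theta=-7/44 (≈-0.1591)
After 4 (thin lens f=13): x=-3697/220 (≈-16.8045) theta=1621/1430 (≈1.1336)
After 5 (propagate distance d=7): x=-25367/2860 (≈-8.8696) theta=1621/1430 (≈1.1336)
After 6 (thin lens f=23): x=-25367/2860 (≈-8.8696) theta=99933/65780 (≈1.5192)
After 7 (propagate distance d=48 (to screen)): x=4213343/65780 (≈64.0520) theta=99933/65780 (≈1.5192)
|theta_initial|=0.4000 |theta_final|=99933/65780 (≈1.5192) -> increased

Answer: yes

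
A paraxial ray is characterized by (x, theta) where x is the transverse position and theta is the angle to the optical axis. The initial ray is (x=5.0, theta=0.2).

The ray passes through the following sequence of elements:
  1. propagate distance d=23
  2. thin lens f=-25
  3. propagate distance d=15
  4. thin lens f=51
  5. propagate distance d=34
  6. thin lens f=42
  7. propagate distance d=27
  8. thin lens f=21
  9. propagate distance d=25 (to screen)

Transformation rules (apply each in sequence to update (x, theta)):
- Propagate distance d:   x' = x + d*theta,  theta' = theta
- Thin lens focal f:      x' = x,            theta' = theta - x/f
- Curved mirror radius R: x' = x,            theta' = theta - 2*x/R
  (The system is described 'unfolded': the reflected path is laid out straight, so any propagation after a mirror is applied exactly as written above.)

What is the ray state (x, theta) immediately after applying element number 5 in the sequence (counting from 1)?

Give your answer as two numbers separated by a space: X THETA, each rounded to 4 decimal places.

Initial: x=5.0000 theta=0.2000
After 1 (propagate distance d=23): x=9.6000 theta=0.2000
After 2 (thin lens f=-25): x=9.6000 theta=0.5840
After 3 (propagate distance d=15): x=18.3600 theta=0.5840
After 4 (thin lens f=51): x=18.3600 theta=0.2240
After 5 (propagate distance d=34): x=25.9760 theta=0.2240
Rounded to 4 decimal places: x = 25.9760, theta = 0.2240

Answer: 25.9760 0.2240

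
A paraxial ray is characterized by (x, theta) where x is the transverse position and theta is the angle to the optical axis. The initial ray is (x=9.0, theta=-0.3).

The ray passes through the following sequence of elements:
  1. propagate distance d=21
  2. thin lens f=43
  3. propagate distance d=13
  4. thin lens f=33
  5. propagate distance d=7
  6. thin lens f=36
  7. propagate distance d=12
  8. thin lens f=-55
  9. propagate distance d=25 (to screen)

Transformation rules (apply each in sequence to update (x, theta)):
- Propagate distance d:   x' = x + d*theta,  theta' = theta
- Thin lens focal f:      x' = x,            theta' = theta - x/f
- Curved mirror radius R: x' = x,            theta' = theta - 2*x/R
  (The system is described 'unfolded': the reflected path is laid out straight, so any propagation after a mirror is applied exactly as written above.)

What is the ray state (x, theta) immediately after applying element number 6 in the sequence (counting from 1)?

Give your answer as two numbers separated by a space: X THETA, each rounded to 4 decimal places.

Initial: x=9.0000 theta=-0.3000
After 1 (propagate distance d=21): x=2.7000 theta=-0.3000
After 2 (thin lens f=43): x=2.7000 theta=-78/215 (≈-0.3628)
After 3 (propagate distance d=13): x=-867/430 (≈-2.0163) theta=-78/215 (≈-0.3628)
After 4 (thin lens f=33): x=-867/430 (≈-2.0163) theta=-1427/4730 (≈-0.3017)
After 5 (propagate distance d=7): x=-9763/2365 (≈-4.1281) theta=-1427/4730 (≈-0.3017)
After 6 (thin lens f=36): x=-9763/2365 (≈-4.1281) theta=-15923/85140 (≈-0.1870)
Rounded to 4 decimal places: x = -4.1281, theta = -0.1870

Answer: -4.1281 -0.1870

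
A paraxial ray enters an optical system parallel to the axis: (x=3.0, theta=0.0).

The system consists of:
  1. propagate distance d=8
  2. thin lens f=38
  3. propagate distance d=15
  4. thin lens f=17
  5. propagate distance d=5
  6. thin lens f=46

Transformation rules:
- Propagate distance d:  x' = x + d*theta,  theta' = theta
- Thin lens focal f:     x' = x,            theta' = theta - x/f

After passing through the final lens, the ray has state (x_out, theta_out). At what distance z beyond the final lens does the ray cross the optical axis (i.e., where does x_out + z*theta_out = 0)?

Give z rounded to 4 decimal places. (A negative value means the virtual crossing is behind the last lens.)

Initial: x=3.0000 theta=0.0000
After 1 (propagate distance d=8): x=3.0000 theta=0.0000
After 2 (thin lens f=38): x=3.0000 theta=-3/38 (≈-0.0789)
After 3 (propagate distance d=15): x=69/38 (≈1.8158) theta=-3/38 (≈-0.0789)
After 4 (thin lens f=17): x=69/38 (≈1.8158) theta=-60/323 (≈-0.1858)
After 5 (propagate distance d=5): x=573/646 (≈0.8870) theta=-60/323 (≈-0.1858)
After 6 (thin lens f=46): x=573/646 (≈0.8870) theta=-6093/29716 (≈-0.2050)
z_focus = -x_out/theta_out = -(573/646)/(-6093/29716) = 8786/2031 ≈ 4.3259
Rounded to 4 decimal places: z = 4.3259

Answer: 4.3259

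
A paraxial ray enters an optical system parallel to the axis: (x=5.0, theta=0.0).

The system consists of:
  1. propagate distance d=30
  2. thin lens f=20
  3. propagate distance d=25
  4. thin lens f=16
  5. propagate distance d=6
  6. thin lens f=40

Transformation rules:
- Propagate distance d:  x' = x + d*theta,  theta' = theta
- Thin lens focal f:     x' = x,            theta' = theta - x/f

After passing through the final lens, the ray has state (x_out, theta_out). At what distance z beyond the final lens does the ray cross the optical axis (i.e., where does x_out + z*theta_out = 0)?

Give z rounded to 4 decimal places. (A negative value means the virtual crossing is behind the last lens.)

Initial: x=5.0000 theta=0.0000
After 1 (propagate distance d=30): x=5.0000 theta=0.0000
After 2 (thin lens f=20): x=5.0000 theta=-0.2500
After 3 (propagate distance d=25): x=-1.2500 theta=-0.2500
After 4 (thin lens f=16): x=-1.2500 theta=-11/64 (≈-0.1719)
After 5 (propagate distance d=6): x=-73/32 (≈-2.2813) theta=-11/64 (≈-0.1719)
After 6 (thin lens f=40): x=-73/32 (≈-2.2813) theta=-147/1280 (≈-0.1148)
z_focus = -x_out/theta_out = -(-73/32)/(-147/1280) = -2920/147 ≈ -19.8639
Rounded to 4 decimal places: z = -19.8639

Answer: -19.8639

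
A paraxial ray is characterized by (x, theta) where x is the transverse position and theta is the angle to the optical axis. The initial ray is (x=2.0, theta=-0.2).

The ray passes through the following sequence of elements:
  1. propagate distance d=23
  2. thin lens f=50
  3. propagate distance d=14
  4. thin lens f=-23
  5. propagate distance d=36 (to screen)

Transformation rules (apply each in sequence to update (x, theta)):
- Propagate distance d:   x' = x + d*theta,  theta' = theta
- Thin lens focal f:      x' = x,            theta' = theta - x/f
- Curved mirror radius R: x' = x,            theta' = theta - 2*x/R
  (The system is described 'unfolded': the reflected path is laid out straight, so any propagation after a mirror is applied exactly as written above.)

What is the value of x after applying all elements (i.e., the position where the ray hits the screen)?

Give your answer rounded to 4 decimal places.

Initial: x=2.0000 theta=-0.2000
After 1 (propagate distance d=23): x=-2.6000 theta=-0.2000
After 2 (thin lens f=50): x=-2.6000 theta=-0.1480
After 3 (propagate distance d=14): x=-4.6720 theta=-0.1480
After 4 (thin lens f=-23): x=-4.6720 theta=-2019/5750 (≈-0.3511)
After 5 (propagate distance d=36 (to screen)): x=-49774/2875 (≈-17.3127) theta=-2019/5750 (≈-0.3511)
Rounded to 4 decimal places: x = -17.3127

Answer: -17.3127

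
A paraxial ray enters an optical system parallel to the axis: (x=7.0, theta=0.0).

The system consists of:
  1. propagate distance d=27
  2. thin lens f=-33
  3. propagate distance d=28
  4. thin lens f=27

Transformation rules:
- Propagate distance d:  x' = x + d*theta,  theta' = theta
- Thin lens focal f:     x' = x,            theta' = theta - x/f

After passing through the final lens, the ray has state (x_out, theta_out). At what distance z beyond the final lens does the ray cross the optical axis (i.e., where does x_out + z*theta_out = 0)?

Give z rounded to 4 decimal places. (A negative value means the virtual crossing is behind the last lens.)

Initial: x=7.0000 theta=0.0000
After 1 (propagate distance d=27): x=7.0000 theta=0.0000
After 2 (thin lens f=-33): x=7.0000 theta=7/33 (≈0.2121)
After 3 (propagate distance d=28): x=427/33 (≈12.9394) theta=7/33 (≈0.2121)
After 4 (thin lens f=27): x=427/33 (≈12.9394) theta=-238/891 (≈-0.2671)
z_focus = -x_out/theta_out = -(427/33)/(-238/891) = 1647/34 ≈ 48.4412
Rounded to 4 decimal places: z = 48.4412

Answer: 48.4412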